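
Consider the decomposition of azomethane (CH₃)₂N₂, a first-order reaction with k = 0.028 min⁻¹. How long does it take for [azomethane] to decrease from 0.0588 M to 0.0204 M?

37.81 min

Step 1: For first-order: t = ln([azomethane]₀/[azomethane])/k
Step 2: t = ln(0.0588/0.0204)/0.028
Step 3: t = ln(2.882)/0.028
Step 4: t = 1.059/0.028 = 37.81 min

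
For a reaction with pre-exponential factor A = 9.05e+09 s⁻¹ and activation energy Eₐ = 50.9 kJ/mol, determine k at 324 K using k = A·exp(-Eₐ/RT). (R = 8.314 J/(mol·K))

5.63e+01 s⁻¹

Step 1: Use the Arrhenius equation: k = A × exp(-Eₐ/RT)
Step 2: Convert Eₐ to J/mol: 50.9 kJ/mol = 50900 J/mol
Step 3: Calculate the exponent: -Eₐ/(RT) = -50900/(8.314 × 324) = -18.89569
Step 4: k = 9.05e+09 × exp(-18.89569)
Step 5: k = 9.05e+09 × 6.21879e-09 = 5.6280e+01 s⁻¹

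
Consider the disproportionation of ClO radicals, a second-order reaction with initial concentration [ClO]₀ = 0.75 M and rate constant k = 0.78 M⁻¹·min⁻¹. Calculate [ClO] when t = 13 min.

0.08716 M

Step 1: For a second-order reaction: 1/[ClO] = 1/[ClO]₀ + kt
Step 2: 1/[ClO] = 1/0.75 + 0.78 × 13
Step 3: 1/[ClO] = 1.333 + 10.14 = 11.47
Step 4: [ClO] = 1/11.47 = 0.08716 M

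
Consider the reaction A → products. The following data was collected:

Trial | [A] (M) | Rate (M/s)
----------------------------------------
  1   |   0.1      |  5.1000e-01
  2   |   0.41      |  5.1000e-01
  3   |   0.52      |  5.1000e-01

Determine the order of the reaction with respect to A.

zeroth order (0)

Step 1: Compare trials - when concentration changes, rate stays constant.
Step 2: rate₂/rate₁ = 5.1000e-01/5.1000e-01 = 1
Step 3: [A]₂/[A]₁ = 0.41/0.1 = 4.1
Step 4: Since rate ratio ≈ (conc ratio)^0, the reaction is zeroth order.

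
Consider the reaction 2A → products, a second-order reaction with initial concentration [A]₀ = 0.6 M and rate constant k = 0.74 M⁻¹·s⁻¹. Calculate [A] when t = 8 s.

0.1318 M

Step 1: For a second-order reaction: 1/[A] = 1/[A]₀ + kt
Step 2: 1/[A] = 1/0.6 + 0.74 × 8
Step 3: 1/[A] = 1.667 + 5.92 = 7.587
Step 4: [A] = 1/7.587 = 0.1318 M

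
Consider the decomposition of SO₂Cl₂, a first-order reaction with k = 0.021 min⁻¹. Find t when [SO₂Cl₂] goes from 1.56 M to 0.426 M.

61.81 min

Step 1: For first-order: t = ln([SO₂Cl₂]₀/[SO₂Cl₂])/k
Step 2: t = ln(1.56/0.426)/0.021
Step 3: t = ln(3.662)/0.021
Step 4: t = 1.298/0.021 = 61.81 min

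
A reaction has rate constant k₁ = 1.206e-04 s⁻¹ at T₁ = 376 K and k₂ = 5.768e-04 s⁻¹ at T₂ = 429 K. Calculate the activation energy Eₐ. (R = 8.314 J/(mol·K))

39.6 kJ/mol

Step 1: Use the two-temperature Arrhenius form: ln(k₂/k₁) = -Eₐ/R × (1/T₂ - 1/T₁)
Step 2: ln(k₂/k₁) = ln(5.768e-04/1.206e-04) = ln(4.78275) = 1.56502
Step 3: 1/T₂ - 1/T₁ = 1/429 - 1/376 = -3.285721e-04 K⁻¹
Step 4: Eₐ = -R × ln(k₂/k₁) / (1/T₂ - 1/T₁) = -8.314 × 1.56502 / -3.285721e-04
Step 5: Eₐ = 3.9600e+04 J/mol = 39.6 kJ/mol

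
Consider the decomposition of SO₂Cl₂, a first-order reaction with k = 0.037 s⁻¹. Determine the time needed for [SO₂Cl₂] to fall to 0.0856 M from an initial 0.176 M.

19.48 s

Step 1: For first-order: t = ln([SO₂Cl₂]₀/[SO₂Cl₂])/k
Step 2: t = ln(0.176/0.0856)/0.037
Step 3: t = ln(2.056)/0.037
Step 4: t = 0.7208/0.037 = 19.48 s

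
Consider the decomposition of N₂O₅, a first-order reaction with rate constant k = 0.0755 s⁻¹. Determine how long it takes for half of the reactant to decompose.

9.181 s

Step 1: For a first-order reaction, t₁/₂ = ln(2)/k
Step 2: t₁/₂ = ln(2)/0.0755
Step 3: t₁/₂ = 0.6931/0.0755 = 9.181 s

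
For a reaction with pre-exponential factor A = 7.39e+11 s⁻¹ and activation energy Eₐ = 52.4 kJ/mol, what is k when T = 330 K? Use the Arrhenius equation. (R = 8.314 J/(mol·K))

3.75e+03 s⁻¹

Step 1: Use the Arrhenius equation: k = A × exp(-Eₐ/RT)
Step 2: Convert Eₐ to J/mol: 52.4 kJ/mol = 52400 J/mol
Step 3: Calculate the exponent: -Eₐ/(RT) = -52400/(8.314 × 330) = -19.09885
Step 4: k = 7.39e+11 × exp(-19.09885)
Step 5: k = 7.39e+11 × 5.07545e-09 = 3.7508e+03 s⁻¹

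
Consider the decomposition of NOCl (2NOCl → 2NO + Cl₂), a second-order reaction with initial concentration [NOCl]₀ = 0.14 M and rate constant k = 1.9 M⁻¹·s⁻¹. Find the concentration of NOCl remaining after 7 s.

0.04892 M

Step 1: For a second-order reaction: 1/[NOCl] = 1/[NOCl]₀ + kt
Step 2: 1/[NOCl] = 1/0.14 + 1.9 × 7
Step 3: 1/[NOCl] = 7.143 + 13.3 = 20.44
Step 4: [NOCl] = 1/20.44 = 0.04892 M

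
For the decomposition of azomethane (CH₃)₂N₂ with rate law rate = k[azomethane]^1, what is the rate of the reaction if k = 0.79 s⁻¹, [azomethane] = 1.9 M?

1.501 M/s

Step 1: Identify the rate law: rate = k[azomethane]^1
Step 2: Substitute values: rate = 0.79 × (1.9)^1
Step 3: Calculate: rate = 0.79 × 1.9 = 1.501 M/s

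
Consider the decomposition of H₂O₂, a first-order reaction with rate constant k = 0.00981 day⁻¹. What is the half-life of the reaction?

70.66 day

Step 1: For a first-order reaction, t₁/₂ = ln(2)/k
Step 2: t₁/₂ = ln(2)/0.00981
Step 3: t₁/₂ = 0.6931/0.00981 = 70.66 day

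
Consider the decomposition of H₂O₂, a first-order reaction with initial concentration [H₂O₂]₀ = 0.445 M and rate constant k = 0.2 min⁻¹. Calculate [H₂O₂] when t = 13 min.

0.03305 M

Step 1: For a first-order reaction: [H₂O₂] = [H₂O₂]₀ × e^(-kt)
Step 2: [H₂O₂] = 0.445 × e^(-0.2 × 13)
Step 3: [H₂O₂] = 0.445 × e^(-2.6)
Step 4: [H₂O₂] = 0.445 × 0.0742736 = 0.03305 M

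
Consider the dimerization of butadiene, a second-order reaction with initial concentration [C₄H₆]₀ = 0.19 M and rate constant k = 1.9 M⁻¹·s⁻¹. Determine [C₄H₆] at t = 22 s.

0.02125 M

Step 1: For a second-order reaction: 1/[C₄H₆] = 1/[C₄H₆]₀ + kt
Step 2: 1/[C₄H₆] = 1/0.19 + 1.9 × 22
Step 3: 1/[C₄H₆] = 5.263 + 41.8 = 47.06
Step 4: [C₄H₆] = 1/47.06 = 0.02125 M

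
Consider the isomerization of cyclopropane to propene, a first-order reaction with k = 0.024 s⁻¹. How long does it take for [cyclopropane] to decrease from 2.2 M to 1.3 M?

21.92 s

Step 1: For first-order: t = ln([cyclopropane]₀/[cyclopropane])/k
Step 2: t = ln(2.2/1.3)/0.024
Step 3: t = ln(1.692)/0.024
Step 4: t = 0.5261/0.024 = 21.92 s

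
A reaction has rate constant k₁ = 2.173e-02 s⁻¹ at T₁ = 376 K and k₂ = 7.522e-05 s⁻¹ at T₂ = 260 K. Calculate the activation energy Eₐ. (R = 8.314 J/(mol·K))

39.7 kJ/mol

Step 1: Use the two-temperature Arrhenius form: ln(k₂/k₁) = -Eₐ/R × (1/T₂ - 1/T₁)
Step 2: ln(k₂/k₁) = ln(7.522e-05/2.173e-02) = ln(0.00346157) = -5.66603
Step 3: 1/T₂ - 1/T₁ = 1/260 - 1/376 = 1.186579e-03 K⁻¹
Step 4: Eₐ = -R × ln(k₂/k₁) / (1/T₂ - 1/T₁) = -8.314 × -5.66603 / 1.186579e-03
Step 5: Eₐ = 3.9700e+04 J/mol = 39.7 kJ/mol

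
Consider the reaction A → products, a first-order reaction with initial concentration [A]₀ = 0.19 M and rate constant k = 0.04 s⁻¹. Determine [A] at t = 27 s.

0.06452 M

Step 1: For a first-order reaction: [A] = [A]₀ × e^(-kt)
Step 2: [A] = 0.19 × e^(-0.04 × 27)
Step 3: [A] = 0.19 × e^(-1.08)
Step 4: [A] = 0.19 × 0.339596 = 0.06452 M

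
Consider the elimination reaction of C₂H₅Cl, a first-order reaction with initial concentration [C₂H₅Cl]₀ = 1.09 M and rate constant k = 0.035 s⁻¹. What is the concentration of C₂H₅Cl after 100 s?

0.03292 M

Step 1: For a first-order reaction: [C₂H₅Cl] = [C₂H₅Cl]₀ × e^(-kt)
Step 2: [C₂H₅Cl] = 1.09 × e^(-0.035 × 100)
Step 3: [C₂H₅Cl] = 1.09 × e^(-3.5)
Step 4: [C₂H₅Cl] = 1.09 × 0.0301974 = 0.03292 M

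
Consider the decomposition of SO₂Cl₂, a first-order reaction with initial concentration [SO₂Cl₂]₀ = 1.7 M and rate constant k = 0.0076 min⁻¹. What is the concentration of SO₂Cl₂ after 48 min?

1.18 M

Step 1: For a first-order reaction: [SO₂Cl₂] = [SO₂Cl₂]₀ × e^(-kt)
Step 2: [SO₂Cl₂] = 1.7 × e^(-0.0076 × 48)
Step 3: [SO₂Cl₂] = 1.7 × e^(-0.3648)
Step 4: [SO₂Cl₂] = 1.7 × 0.694336 = 1.18 M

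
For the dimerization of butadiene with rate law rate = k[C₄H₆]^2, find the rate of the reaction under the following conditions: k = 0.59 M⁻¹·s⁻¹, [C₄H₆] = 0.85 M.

0.4263 M/s

Step 1: Identify the rate law: rate = k[C₄H₆]^2
Step 2: Substitute values: rate = 0.59 × (0.85)^2
Step 3: Calculate: rate = 0.59 × 0.7225 = 0.426275 M/s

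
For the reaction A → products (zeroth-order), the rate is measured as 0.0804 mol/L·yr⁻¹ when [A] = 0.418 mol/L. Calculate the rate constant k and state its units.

0.0804 mol/L·yr⁻¹

Step 1: For a zeroth-order reaction, rate = k (independent of concentration).
Step 2: k = rate = 0.0804 mol/L·yr⁻¹.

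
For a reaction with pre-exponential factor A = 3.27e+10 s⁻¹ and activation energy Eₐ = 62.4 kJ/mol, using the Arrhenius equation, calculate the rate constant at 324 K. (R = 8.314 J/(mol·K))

2.85e+00 s⁻¹

Step 1: Use the Arrhenius equation: k = A × exp(-Eₐ/RT)
Step 2: Convert Eₐ to J/mol: 62.4 kJ/mol = 62400 J/mol
Step 3: Calculate the exponent: -Eₐ/(RT) = -62400/(8.314 × 324) = -23.16485
Step 4: k = 3.27e+10 × exp(-23.16485)
Step 5: k = 3.27e+10 × 8.70229e-11 = 2.8456e+00 s⁻¹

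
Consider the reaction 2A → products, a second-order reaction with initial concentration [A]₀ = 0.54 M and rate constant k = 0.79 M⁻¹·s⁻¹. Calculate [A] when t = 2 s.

0.2914 M

Step 1: For a second-order reaction: 1/[A] = 1/[A]₀ + kt
Step 2: 1/[A] = 1/0.54 + 0.79 × 2
Step 3: 1/[A] = 1.852 + 1.58 = 3.432
Step 4: [A] = 1/3.432 = 0.2914 M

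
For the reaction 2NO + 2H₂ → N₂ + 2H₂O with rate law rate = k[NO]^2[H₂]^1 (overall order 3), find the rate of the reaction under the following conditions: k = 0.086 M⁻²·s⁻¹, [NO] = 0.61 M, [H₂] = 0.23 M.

0.00736 M/s

Step 1: The rate law is rate = k[NO]^2[H₂]^1, overall order = 2+1 = 3
Step 2: Substitute values: rate = 0.086 × (0.61)^2 × (0.23)^1
Step 3: rate = 0.086 × 0.3721 × 0.23 = 0.00736014 M/s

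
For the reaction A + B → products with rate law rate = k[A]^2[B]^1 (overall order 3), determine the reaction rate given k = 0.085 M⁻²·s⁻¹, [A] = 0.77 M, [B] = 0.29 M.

0.01461 M/s

Step 1: The rate law is rate = k[A]^2[B]^1, overall order = 2+1 = 3
Step 2: Substitute values: rate = 0.085 × (0.77)^2 × (0.29)^1
Step 3: rate = 0.085 × 0.5929 × 0.29 = 0.014615 M/s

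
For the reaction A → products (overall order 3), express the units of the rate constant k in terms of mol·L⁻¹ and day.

(mol·L⁻¹)⁻²·day⁻¹

Step 1: For overall order n, rate = k × (concentration)^n.
Step 2: Rate has units mol·L⁻¹·day⁻¹; concentration term has units (mol·L⁻¹)^3.
Step 3: k = rate / (concentration)^n, so units of k = (mol·L⁻¹)^(1-3)·day⁻¹ = (mol·L⁻¹)⁻²·day⁻¹.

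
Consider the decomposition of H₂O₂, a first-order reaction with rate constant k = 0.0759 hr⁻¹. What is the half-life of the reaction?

9.132 hr

Step 1: For a first-order reaction, t₁/₂ = ln(2)/k
Step 2: t₁/₂ = ln(2)/0.0759
Step 3: t₁/₂ = 0.6931/0.0759 = 9.132 hr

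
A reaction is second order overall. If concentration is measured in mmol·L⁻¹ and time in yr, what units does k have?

(mmol·L⁻¹)⁻¹·yr⁻¹

Step 1: For overall order n, rate = k × (concentration)^n.
Step 2: Rate has units mmol·L⁻¹·yr⁻¹; concentration term has units (mmol·L⁻¹)^2.
Step 3: k = rate / (concentration)^n, so units of k = (mmol·L⁻¹)^(1-2)·yr⁻¹ = (mmol·L⁻¹)⁻¹·yr⁻¹.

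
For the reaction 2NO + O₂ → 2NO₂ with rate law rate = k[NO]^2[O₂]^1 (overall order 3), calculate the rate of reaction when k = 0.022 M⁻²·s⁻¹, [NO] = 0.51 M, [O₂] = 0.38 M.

0.002174 M/s

Step 1: The rate law is rate = k[NO]^2[O₂]^1, overall order = 2+1 = 3
Step 2: Substitute values: rate = 0.022 × (0.51)^2 × (0.38)^1
Step 3: rate = 0.022 × 0.2601 × 0.38 = 0.00217444 M/s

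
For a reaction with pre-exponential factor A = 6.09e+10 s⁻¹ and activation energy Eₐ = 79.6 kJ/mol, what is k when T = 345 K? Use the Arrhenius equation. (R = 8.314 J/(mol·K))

5.40e-02 s⁻¹

Step 1: Use the Arrhenius equation: k = A × exp(-Eₐ/RT)
Step 2: Convert Eₐ to J/mol: 79.6 kJ/mol = 79600 J/mol
Step 3: Calculate the exponent: -Eₐ/(RT) = -79600/(8.314 × 345) = -27.75134
Step 4: k = 6.09e+10 × exp(-27.75134)
Step 5: k = 6.09e+10 × 8.86638e-13 = 5.3996e-02 s⁻¹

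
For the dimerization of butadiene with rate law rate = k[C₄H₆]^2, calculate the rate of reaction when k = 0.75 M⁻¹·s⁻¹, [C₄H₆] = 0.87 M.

0.5677 M/s

Step 1: Identify the rate law: rate = k[C₄H₆]^2
Step 2: Substitute values: rate = 0.75 × (0.87)^2
Step 3: Calculate: rate = 0.75 × 0.7569 = 0.567675 M/s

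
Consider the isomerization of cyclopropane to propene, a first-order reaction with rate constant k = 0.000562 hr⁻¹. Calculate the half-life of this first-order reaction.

1233 hr

Step 1: For a first-order reaction, t₁/₂ = ln(2)/k
Step 2: t₁/₂ = ln(2)/0.000562
Step 3: t₁/₂ = 0.6931/0.000562 = 1233 hr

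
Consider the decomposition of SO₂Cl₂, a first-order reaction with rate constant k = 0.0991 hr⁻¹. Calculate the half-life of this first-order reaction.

6.994 hr

Step 1: For a first-order reaction, t₁/₂ = ln(2)/k
Step 2: t₁/₂ = ln(2)/0.0991
Step 3: t₁/₂ = 0.6931/0.0991 = 6.994 hr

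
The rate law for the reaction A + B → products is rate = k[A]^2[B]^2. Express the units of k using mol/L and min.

(mol/L)⁻³·min⁻¹

Step 1: Overall order = 2 + 2 = 4.
Step 2: rate has units mol/L·min⁻¹; [A]^2[B]^2 has units (mol/L)^4.
Step 3: k = rate/([A]^2[B]^2), so units of k = (mol/L)^(1-4)·min⁻¹ = (mol/L)⁻³·min⁻¹.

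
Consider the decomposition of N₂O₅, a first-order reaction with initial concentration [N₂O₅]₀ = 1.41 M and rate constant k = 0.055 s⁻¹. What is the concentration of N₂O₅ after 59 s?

0.05495 M

Step 1: For a first-order reaction: [N₂O₅] = [N₂O₅]₀ × e^(-kt)
Step 2: [N₂O₅] = 1.41 × e^(-0.055 × 59)
Step 3: [N₂O₅] = 1.41 × e^(-3.245)
Step 4: [N₂O₅] = 1.41 × 0.0389686 = 0.05495 M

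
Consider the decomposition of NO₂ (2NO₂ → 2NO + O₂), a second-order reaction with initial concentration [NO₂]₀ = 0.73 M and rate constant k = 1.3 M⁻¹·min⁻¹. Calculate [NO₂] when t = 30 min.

0.02477 M

Step 1: For a second-order reaction: 1/[NO₂] = 1/[NO₂]₀ + kt
Step 2: 1/[NO₂] = 1/0.73 + 1.3 × 30
Step 3: 1/[NO₂] = 1.37 + 39 = 40.37
Step 4: [NO₂] = 1/40.37 = 0.02477 M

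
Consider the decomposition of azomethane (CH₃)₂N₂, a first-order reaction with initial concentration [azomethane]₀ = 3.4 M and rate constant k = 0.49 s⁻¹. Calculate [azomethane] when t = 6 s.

0.1797 M

Step 1: For a first-order reaction: [azomethane] = [azomethane]₀ × e^(-kt)
Step 2: [azomethane] = 3.4 × e^(-0.49 × 6)
Step 3: [azomethane] = 3.4 × e^(-2.94)
Step 4: [azomethane] = 3.4 × 0.0528657 = 0.1797 M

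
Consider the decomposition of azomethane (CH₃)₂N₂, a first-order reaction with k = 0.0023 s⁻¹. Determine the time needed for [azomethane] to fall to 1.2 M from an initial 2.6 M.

336.2 s

Step 1: For first-order: t = ln([azomethane]₀/[azomethane])/k
Step 2: t = ln(2.6/1.2)/0.0023
Step 3: t = ln(2.167)/0.0023
Step 4: t = 0.7732/0.0023 = 336.2 s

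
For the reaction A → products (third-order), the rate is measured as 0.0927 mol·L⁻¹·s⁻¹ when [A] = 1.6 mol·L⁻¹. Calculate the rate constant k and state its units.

0.02263 (mol·L⁻¹)⁻²·s⁻¹

Step 1: rate = k[A]^3, so k = rate / [A]^3.
Step 2: k = 0.0927 / (1.6)^3 = 0.0927 / 4.096.
Step 3: k = 0.02263 (mol·L⁻¹)⁻²·s⁻¹.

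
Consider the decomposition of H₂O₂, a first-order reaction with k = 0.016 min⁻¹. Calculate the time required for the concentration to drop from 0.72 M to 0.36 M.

43.32 min

Step 1: For first-order: t = ln([H₂O₂]₀/[H₂O₂])/k
Step 2: t = ln(0.72/0.36)/0.016
Step 3: t = ln(2)/0.016
Step 4: t = 0.6931/0.016 = 43.32 min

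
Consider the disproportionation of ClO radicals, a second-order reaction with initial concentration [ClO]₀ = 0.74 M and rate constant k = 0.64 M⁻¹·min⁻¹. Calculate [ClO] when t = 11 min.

0.1192 M

Step 1: For a second-order reaction: 1/[ClO] = 1/[ClO]₀ + kt
Step 2: 1/[ClO] = 1/0.74 + 0.64 × 11
Step 3: 1/[ClO] = 1.351 + 7.04 = 8.391
Step 4: [ClO] = 1/8.391 = 0.1192 M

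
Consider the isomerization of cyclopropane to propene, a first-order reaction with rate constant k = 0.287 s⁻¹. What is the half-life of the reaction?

2.415 s

Step 1: For a first-order reaction, t₁/₂ = ln(2)/k
Step 2: t₁/₂ = ln(2)/0.287
Step 3: t₁/₂ = 0.6931/0.287 = 2.415 s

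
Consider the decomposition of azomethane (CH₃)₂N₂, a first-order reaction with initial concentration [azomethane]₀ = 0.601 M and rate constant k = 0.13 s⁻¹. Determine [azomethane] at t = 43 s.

0.002245 M

Step 1: For a first-order reaction: [azomethane] = [azomethane]₀ × e^(-kt)
Step 2: [azomethane] = 0.601 × e^(-0.13 × 43)
Step 3: [azomethane] = 0.601 × e^(-5.59)
Step 4: [azomethane] = 0.601 × 0.00373503 = 0.002245 M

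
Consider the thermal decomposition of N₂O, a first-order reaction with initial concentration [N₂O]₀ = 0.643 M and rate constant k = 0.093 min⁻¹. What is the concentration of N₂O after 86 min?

0.0002161 M

Step 1: For a first-order reaction: [N₂O] = [N₂O]₀ × e^(-kt)
Step 2: [N₂O] = 0.643 × e^(-0.093 × 86)
Step 3: [N₂O] = 0.643 × e^(-7.998)
Step 4: [N₂O] = 0.643 × 0.000336134 = 0.0002161 M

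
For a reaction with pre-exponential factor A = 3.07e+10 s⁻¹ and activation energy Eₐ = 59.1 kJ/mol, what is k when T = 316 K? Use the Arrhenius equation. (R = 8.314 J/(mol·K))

5.22e+00 s⁻¹

Step 1: Use the Arrhenius equation: k = A × exp(-Eₐ/RT)
Step 2: Convert Eₐ to J/mol: 59.1 kJ/mol = 59100 J/mol
Step 3: Calculate the exponent: -Eₐ/(RT) = -59100/(8.314 × 316) = -22.49523
Step 4: k = 3.07e+10 × exp(-22.49523)
Step 5: k = 3.07e+10 × 1.69999e-10 = 5.2190e+00 s⁻¹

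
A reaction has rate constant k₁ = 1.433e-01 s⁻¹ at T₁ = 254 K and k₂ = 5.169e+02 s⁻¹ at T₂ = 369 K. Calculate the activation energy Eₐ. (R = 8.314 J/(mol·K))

55.5 kJ/mol

Step 1: Use the two-temperature Arrhenius form: ln(k₂/k₁) = -Eₐ/R × (1/T₂ - 1/T₁)
Step 2: ln(k₂/k₁) = ln(5.169e+02/1.433e-01) = ln(3607.12) = 8.19066
Step 3: 1/T₂ - 1/T₁ = 1/369 - 1/254 = -1.226981e-03 K⁻¹
Step 4: Eₐ = -R × ln(k₂/k₁) / (1/T₂ - 1/T₁) = -8.314 × 8.19066 / -1.226981e-03
Step 5: Eₐ = 5.5500e+04 J/mol = 55.5 kJ/mol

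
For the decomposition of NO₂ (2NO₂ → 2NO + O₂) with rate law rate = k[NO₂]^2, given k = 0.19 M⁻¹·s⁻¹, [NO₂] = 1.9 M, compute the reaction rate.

0.6859 M/s

Step 1: Identify the rate law: rate = k[NO₂]^2
Step 2: Substitute values: rate = 0.19 × (1.9)^2
Step 3: Calculate: rate = 0.19 × 3.61 = 0.6859 M/s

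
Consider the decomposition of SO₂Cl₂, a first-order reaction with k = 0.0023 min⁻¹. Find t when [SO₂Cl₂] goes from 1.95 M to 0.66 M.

471 min

Step 1: For first-order: t = ln([SO₂Cl₂]₀/[SO₂Cl₂])/k
Step 2: t = ln(1.95/0.66)/0.0023
Step 3: t = ln(2.955)/0.0023
Step 4: t = 1.083/0.0023 = 471 min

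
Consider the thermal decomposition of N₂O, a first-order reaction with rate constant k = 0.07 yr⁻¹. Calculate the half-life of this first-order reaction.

9.902 yr

Step 1: For a first-order reaction, t₁/₂ = ln(2)/k
Step 2: t₁/₂ = ln(2)/0.07
Step 3: t₁/₂ = 0.6931/0.07 = 9.902 yr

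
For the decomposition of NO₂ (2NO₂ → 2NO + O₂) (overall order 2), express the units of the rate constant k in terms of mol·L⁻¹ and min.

(mol·L⁻¹)⁻¹·min⁻¹

Step 1: For overall order n, rate = k × (concentration)^n.
Step 2: Rate has units mol·L⁻¹·min⁻¹; concentration term has units (mol·L⁻¹)^2.
Step 3: k = rate / (concentration)^n, so units of k = (mol·L⁻¹)^(1-2)·min⁻¹ = (mol·L⁻¹)⁻¹·min⁻¹.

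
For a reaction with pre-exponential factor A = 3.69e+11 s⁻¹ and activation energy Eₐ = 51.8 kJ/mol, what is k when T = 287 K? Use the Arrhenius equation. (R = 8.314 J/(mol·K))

1.38e+02 s⁻¹

Step 1: Use the Arrhenius equation: k = A × exp(-Eₐ/RT)
Step 2: Convert Eₐ to J/mol: 51.8 kJ/mol = 51800 J/mol
Step 3: Calculate the exponent: -Eₐ/(RT) = -51800/(8.314 × 287) = -21.70890
Step 4: k = 3.69e+11 × exp(-21.70890)
Step 5: k = 3.69e+11 × 3.73202e-10 = 1.3771e+02 s⁻¹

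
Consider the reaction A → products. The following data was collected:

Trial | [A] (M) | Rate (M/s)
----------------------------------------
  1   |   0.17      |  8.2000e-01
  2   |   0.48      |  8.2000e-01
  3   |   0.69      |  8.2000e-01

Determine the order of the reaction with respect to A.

zeroth order (0)

Step 1: Compare trials - when concentration changes, rate stays constant.
Step 2: rate₂/rate₁ = 8.2000e-01/8.2000e-01 = 1
Step 3: [A]₂/[A]₁ = 0.48/0.17 = 2.824
Step 4: Since rate ratio ≈ (conc ratio)^0, the reaction is zeroth order.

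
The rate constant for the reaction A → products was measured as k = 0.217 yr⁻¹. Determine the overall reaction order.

first order (1)

Step 1: The units of k for an nth-order reaction are (concentration)^(1-n)·(time)⁻¹.
Step 2: Here k has units yr⁻¹, so the concentration exponent is 0.
Step 3: 1 - n = 0 ⇒ n = 1. The reaction is first order.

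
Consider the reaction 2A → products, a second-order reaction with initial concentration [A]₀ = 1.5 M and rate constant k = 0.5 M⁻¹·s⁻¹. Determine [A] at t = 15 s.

0.1224 M

Step 1: For a second-order reaction: 1/[A] = 1/[A]₀ + kt
Step 2: 1/[A] = 1/1.5 + 0.5 × 15
Step 3: 1/[A] = 0.6667 + 7.5 = 8.167
Step 4: [A] = 1/8.167 = 0.1224 M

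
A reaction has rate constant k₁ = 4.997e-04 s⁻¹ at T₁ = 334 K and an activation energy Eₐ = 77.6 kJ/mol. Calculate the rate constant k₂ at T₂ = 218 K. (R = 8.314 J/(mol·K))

1.741e-10 s⁻¹

Step 1: Use the two-temperature Arrhenius form: ln(k₂/k₁) = -Eₐ/R × (1/T₂ - 1/T₁)
Step 2: Convert Eₐ to J/mol: 77.6 kJ/mol = 77600 J/mol
Step 3: 1/T₂ - 1/T₁ = 1/218 - 1/334 = 1.593144e-03 K⁻¹
Step 4: ln(k₂/k₁) = -77600/8.314 × 1.593144e-03 = -14.86985
Step 5: k₂ = k₁ × exp(-14.86985) = 4.997e-04 × 3.48423e-07 = 1.741e-10 s⁻¹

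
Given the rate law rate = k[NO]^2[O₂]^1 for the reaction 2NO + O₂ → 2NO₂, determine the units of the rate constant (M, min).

M⁻²·min⁻¹

Step 1: Overall order = 2 + 1 = 3.
Step 2: rate has units M·min⁻¹; [NO]^2[O₂]^1 has units M^3.
Step 3: k = rate/([NO]^2[O₂]^1), so units of k = M^(1-3)·min⁻¹ = M⁻²·min⁻¹.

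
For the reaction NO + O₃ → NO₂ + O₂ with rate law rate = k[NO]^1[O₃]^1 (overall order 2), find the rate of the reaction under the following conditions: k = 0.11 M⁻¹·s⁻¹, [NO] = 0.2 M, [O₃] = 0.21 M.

0.00462 M/s

Step 1: The rate law is rate = k[NO]^1[O₃]^1, overall order = 1+1 = 2
Step 2: Substitute values: rate = 0.11 × (0.2)^1 × (0.21)^1
Step 3: rate = 0.11 × 0.2 × 0.21 = 0.00462 M/s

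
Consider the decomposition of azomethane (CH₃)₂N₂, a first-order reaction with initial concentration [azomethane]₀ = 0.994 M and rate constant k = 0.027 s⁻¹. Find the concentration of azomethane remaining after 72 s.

0.1423 M

Step 1: For a first-order reaction: [azomethane] = [azomethane]₀ × e^(-kt)
Step 2: [azomethane] = 0.994 × e^(-0.027 × 72)
Step 3: [azomethane] = 0.994 × e^(-1.944)
Step 4: [azomethane] = 0.994 × 0.14313 = 0.1423 M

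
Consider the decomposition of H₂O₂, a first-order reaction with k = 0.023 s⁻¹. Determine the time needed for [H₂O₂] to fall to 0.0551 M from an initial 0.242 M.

64.34 s

Step 1: For first-order: t = ln([H₂O₂]₀/[H₂O₂])/k
Step 2: t = ln(0.242/0.0551)/0.023
Step 3: t = ln(4.392)/0.023
Step 4: t = 1.48/0.023 = 64.34 s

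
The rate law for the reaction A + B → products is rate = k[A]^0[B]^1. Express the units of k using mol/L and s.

s⁻¹

Step 1: Overall order = 0 + 1 = 1.
Step 2: rate has units mol/L·s⁻¹; [A]^0[B]^1 has units (mol/L)^1.
Step 3: k = rate/([A]^0[B]^1), so units of k = (mol/L)^(1-1)·s⁻¹ = s⁻¹.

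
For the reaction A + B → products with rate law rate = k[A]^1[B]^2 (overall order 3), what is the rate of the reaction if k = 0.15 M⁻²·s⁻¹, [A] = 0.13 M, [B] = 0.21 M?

0.0008599 M/s

Step 1: The rate law is rate = k[A]^1[B]^2, overall order = 1+2 = 3
Step 2: Substitute values: rate = 0.15 × (0.13)^1 × (0.21)^2
Step 3: rate = 0.15 × 0.13 × 0.0441 = 0.00085995 M/s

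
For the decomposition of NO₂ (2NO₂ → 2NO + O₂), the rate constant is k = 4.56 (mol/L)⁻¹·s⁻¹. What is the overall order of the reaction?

second order (2)

Step 1: The units of k for an nth-order reaction are (concentration)^(1-n)·(time)⁻¹.
Step 2: Here k has units (mol/L)⁻¹·s⁻¹, so the concentration exponent is -1.
Step 3: 1 - n = -1 ⇒ n = 2. The reaction is second order.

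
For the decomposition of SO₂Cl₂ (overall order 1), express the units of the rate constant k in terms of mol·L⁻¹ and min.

min⁻¹

Step 1: For overall order n, rate = k × (concentration)^n.
Step 2: Rate has units mol·L⁻¹·min⁻¹; concentration term has units (mol·L⁻¹)^1.
Step 3: k = rate / (concentration)^n, so units of k = (mol·L⁻¹)^(1-1)·min⁻¹ = min⁻¹.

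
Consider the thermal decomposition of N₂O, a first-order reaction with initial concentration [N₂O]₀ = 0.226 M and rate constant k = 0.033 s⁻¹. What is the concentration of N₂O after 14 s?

0.1424 M

Step 1: For a first-order reaction: [N₂O] = [N₂O]₀ × e^(-kt)
Step 2: [N₂O] = 0.226 × e^(-0.033 × 14)
Step 3: [N₂O] = 0.226 × e^(-0.462)
Step 4: [N₂O] = 0.226 × 0.630022 = 0.1424 M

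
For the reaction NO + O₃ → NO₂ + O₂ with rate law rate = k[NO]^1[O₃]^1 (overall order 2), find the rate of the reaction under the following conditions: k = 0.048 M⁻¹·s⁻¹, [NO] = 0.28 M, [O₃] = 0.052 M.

0.0006989 M/s

Step 1: The rate law is rate = k[NO]^1[O₃]^1, overall order = 1+1 = 2
Step 2: Substitute values: rate = 0.048 × (0.28)^1 × (0.052)^1
Step 3: rate = 0.048 × 0.28 × 0.052 = 0.00069888 M/s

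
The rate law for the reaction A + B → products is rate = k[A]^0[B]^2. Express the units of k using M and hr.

M⁻¹·hr⁻¹

Step 1: Overall order = 0 + 2 = 2.
Step 2: rate has units M·hr⁻¹; [A]^0[B]^2 has units M^2.
Step 3: k = rate/([A]^0[B]^2), so units of k = M^(1-2)·hr⁻¹ = M⁻¹·hr⁻¹.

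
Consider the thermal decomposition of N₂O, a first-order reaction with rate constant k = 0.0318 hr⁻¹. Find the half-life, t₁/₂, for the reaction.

21.8 hr

Step 1: For a first-order reaction, t₁/₂ = ln(2)/k
Step 2: t₁/₂ = ln(2)/0.0318
Step 3: t₁/₂ = 0.6931/0.0318 = 21.8 hr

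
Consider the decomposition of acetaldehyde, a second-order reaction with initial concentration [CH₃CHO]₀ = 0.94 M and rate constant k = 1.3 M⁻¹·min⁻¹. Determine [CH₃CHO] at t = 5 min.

0.1322 M

Step 1: For a second-order reaction: 1/[CH₃CHO] = 1/[CH₃CHO]₀ + kt
Step 2: 1/[CH₃CHO] = 1/0.94 + 1.3 × 5
Step 3: 1/[CH₃CHO] = 1.064 + 6.5 = 7.564
Step 4: [CH₃CHO] = 1/7.564 = 0.1322 M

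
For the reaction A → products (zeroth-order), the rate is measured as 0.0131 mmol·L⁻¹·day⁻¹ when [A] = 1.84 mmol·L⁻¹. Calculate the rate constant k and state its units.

0.0131 mmol·L⁻¹·day⁻¹

Step 1: For a zeroth-order reaction, rate = k (independent of concentration).
Step 2: k = rate = 0.0131 mmol·L⁻¹·day⁻¹.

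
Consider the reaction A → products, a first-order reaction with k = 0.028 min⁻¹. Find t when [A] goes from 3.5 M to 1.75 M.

24.76 min

Step 1: For first-order: t = ln([A]₀/[A])/k
Step 2: t = ln(3.5/1.75)/0.028
Step 3: t = ln(2)/0.028
Step 4: t = 0.6931/0.028 = 24.76 min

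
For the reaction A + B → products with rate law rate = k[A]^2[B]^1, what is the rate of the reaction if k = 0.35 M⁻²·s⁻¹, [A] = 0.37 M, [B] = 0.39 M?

0.01869 M/s

Step 1: The rate law is rate = k[A]^2[B]^1
Step 2: Substitute: rate = 0.35 × (0.37)^2 × (0.39)^1
Step 3: rate = 0.35 × 0.1369 × 0.39 = 0.0186868 M/s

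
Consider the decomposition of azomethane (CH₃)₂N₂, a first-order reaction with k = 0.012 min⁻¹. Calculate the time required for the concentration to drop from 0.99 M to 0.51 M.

55.27 min

Step 1: For first-order: t = ln([azomethane]₀/[azomethane])/k
Step 2: t = ln(0.99/0.51)/0.012
Step 3: t = ln(1.941)/0.012
Step 4: t = 0.6633/0.012 = 55.27 min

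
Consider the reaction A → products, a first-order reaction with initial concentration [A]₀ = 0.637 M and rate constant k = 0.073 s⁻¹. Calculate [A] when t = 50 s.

0.01656 M

Step 1: For a first-order reaction: [A] = [A]₀ × e^(-kt)
Step 2: [A] = 0.637 × e^(-0.073 × 50)
Step 3: [A] = 0.637 × e^(-3.65)
Step 4: [A] = 0.637 × 0.0259911 = 0.01656 M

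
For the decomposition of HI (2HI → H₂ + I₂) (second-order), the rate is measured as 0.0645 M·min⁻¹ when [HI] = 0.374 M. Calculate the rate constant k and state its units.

0.4611 M⁻¹·min⁻¹

Step 1: rate = k[HI]^2, so k = rate / [HI]^2.
Step 2: k = 0.0645 / (0.374)^2 = 0.0645 / 0.1399.
Step 3: k = 0.4611 M⁻¹·min⁻¹.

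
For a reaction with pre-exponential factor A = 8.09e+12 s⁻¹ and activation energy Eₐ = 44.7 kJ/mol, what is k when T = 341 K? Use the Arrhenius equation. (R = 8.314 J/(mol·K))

1.15e+06 s⁻¹

Step 1: Use the Arrhenius equation: k = A × exp(-Eₐ/RT)
Step 2: Convert Eₐ to J/mol: 44.7 kJ/mol = 44700 J/mol
Step 3: Calculate the exponent: -Eₐ/(RT) = -44700/(8.314 × 341) = -15.76678
Step 4: k = 8.09e+12 × exp(-15.76678)
Step 5: k = 8.09e+12 × 1.42094e-07 = 1.1495e+06 s⁻¹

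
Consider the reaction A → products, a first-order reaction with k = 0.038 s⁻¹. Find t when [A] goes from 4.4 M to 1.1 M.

36.48 s

Step 1: For first-order: t = ln([A]₀/[A])/k
Step 2: t = ln(4.4/1.1)/0.038
Step 3: t = ln(4)/0.038
Step 4: t = 1.386/0.038 = 36.48 s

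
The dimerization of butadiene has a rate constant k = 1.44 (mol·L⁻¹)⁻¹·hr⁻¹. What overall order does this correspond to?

second order (2)

Step 1: The units of k for an nth-order reaction are (concentration)^(1-n)·(time)⁻¹.
Step 2: Here k has units (mol·L⁻¹)⁻¹·hr⁻¹, so the concentration exponent is -1.
Step 3: 1 - n = -1 ⇒ n = 2. The reaction is second order.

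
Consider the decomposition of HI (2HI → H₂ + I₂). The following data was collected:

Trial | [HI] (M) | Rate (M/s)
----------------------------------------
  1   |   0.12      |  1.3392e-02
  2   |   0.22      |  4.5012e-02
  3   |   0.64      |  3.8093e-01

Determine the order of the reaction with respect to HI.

second order (2)

Step 1: Compare trials to find order n where rate₂/rate₁ = ([HI]₂/[HI]₁)^n
Step 2: rate₂/rate₁ = 4.5012e-02/1.3392e-02 = 3.361
Step 3: [HI]₂/[HI]₁ = 0.22/0.12 = 1.833
Step 4: n = ln(3.361)/ln(1.833) = 2.00 ≈ 2
Step 5: The reaction is second order in HI.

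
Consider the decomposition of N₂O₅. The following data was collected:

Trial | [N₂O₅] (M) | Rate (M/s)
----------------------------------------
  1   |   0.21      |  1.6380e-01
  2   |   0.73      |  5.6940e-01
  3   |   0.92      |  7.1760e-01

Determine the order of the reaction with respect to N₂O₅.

first order (1)

Step 1: Compare trials to find order n where rate₂/rate₁ = ([N₂O₅]₂/[N₂O₅]₁)^n
Step 2: rate₂/rate₁ = 5.6940e-01/1.6380e-01 = 3.476
Step 3: [N₂O₅]₂/[N₂O₅]₁ = 0.73/0.21 = 3.476
Step 4: n = ln(3.476)/ln(3.476) = 1.00 ≈ 1
Step 5: The reaction is first order in N₂O₅.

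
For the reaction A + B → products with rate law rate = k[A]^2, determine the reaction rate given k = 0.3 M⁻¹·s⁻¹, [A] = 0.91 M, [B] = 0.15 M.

0.2484 M/s

Step 1: The rate law is rate = k[A]^2
Step 2: Note that the rate does not depend on [B] (zero order in B).
Step 3: rate = 0.3 × (0.91)^2 = 0.24843 M/s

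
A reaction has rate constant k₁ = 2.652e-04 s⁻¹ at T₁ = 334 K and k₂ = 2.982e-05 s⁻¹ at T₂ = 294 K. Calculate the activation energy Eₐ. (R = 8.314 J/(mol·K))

44.6 kJ/mol

Step 1: Use the two-temperature Arrhenius form: ln(k₂/k₁) = -Eₐ/R × (1/T₂ - 1/T₁)
Step 2: ln(k₂/k₁) = ln(2.982e-05/2.652e-04) = ln(0.112443) = -2.1853
Step 3: 1/T₂ - 1/T₁ = 1/294 - 1/334 = 4.073486e-04 K⁻¹
Step 4: Eₐ = -R × ln(k₂/k₁) / (1/T₂ - 1/T₁) = -8.314 × -2.1853 / 4.073486e-04
Step 5: Eₐ = 4.4602e+04 J/mol = 44.6 kJ/mol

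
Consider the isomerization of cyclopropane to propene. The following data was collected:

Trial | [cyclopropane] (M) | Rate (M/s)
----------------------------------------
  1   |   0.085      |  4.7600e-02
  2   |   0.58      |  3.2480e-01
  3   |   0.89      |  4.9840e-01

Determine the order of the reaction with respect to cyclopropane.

first order (1)

Step 1: Compare trials to find order n where rate₂/rate₁ = ([cyclopropane]₂/[cyclopropane]₁)^n
Step 2: rate₂/rate₁ = 3.2480e-01/4.7600e-02 = 6.824
Step 3: [cyclopropane]₂/[cyclopropane]₁ = 0.58/0.085 = 6.824
Step 4: n = ln(6.824)/ln(6.824) = 1.00 ≈ 1
Step 5: The reaction is first order in cyclopropane.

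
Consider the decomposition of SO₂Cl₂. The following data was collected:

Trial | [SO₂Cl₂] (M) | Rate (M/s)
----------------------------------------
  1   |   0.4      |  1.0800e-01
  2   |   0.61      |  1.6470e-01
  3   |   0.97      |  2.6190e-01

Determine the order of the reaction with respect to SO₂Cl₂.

first order (1)

Step 1: Compare trials to find order n where rate₂/rate₁ = ([SO₂Cl₂]₂/[SO₂Cl₂]₁)^n
Step 2: rate₂/rate₁ = 1.6470e-01/1.0800e-01 = 1.525
Step 3: [SO₂Cl₂]₂/[SO₂Cl₂]₁ = 0.61/0.4 = 1.525
Step 4: n = ln(1.525)/ln(1.525) = 1.00 ≈ 1
Step 5: The reaction is first order in SO₂Cl₂.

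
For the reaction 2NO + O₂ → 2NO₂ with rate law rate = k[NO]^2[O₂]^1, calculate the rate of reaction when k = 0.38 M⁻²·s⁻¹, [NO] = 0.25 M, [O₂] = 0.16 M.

0.0038 M/s

Step 1: The rate law is rate = k[NO]^2[O₂]^1
Step 2: Substitute: rate = 0.38 × (0.25)^2 × (0.16)^1
Step 3: rate = 0.38 × 0.0625 × 0.16 = 0.0038 M/s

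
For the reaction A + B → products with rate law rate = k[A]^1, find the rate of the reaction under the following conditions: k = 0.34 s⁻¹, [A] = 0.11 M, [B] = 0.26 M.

0.0374 M/s

Step 1: The rate law is rate = k[A]^1
Step 2: Note that the rate does not depend on [B] (zero order in B).
Step 3: rate = 0.34 × (0.11)^1 = 0.0374 M/s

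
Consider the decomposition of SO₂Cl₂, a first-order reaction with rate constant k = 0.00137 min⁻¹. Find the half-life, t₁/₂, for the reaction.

505.9 min

Step 1: For a first-order reaction, t₁/₂ = ln(2)/k
Step 2: t₁/₂ = ln(2)/0.00137
Step 3: t₁/₂ = 0.6931/0.00137 = 505.9 min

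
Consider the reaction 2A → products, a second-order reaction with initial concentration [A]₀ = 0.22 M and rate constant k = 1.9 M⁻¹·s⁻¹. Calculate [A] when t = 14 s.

0.03211 M

Step 1: For a second-order reaction: 1/[A] = 1/[A]₀ + kt
Step 2: 1/[A] = 1/0.22 + 1.9 × 14
Step 3: 1/[A] = 4.545 + 26.6 = 31.15
Step 4: [A] = 1/31.15 = 0.03211 M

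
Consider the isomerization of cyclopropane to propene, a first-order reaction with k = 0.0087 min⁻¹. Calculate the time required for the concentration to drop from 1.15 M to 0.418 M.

116.3 min

Step 1: For first-order: t = ln([cyclopropane]₀/[cyclopropane])/k
Step 2: t = ln(1.15/0.418)/0.0087
Step 3: t = ln(2.751)/0.0087
Step 4: t = 1.012/0.0087 = 116.3 min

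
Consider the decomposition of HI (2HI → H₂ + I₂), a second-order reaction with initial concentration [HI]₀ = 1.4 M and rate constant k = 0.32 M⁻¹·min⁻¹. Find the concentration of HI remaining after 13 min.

0.2052 M

Step 1: For a second-order reaction: 1/[HI] = 1/[HI]₀ + kt
Step 2: 1/[HI] = 1/1.4 + 0.32 × 13
Step 3: 1/[HI] = 0.7143 + 4.16 = 4.874
Step 4: [HI] = 1/4.874 = 0.2052 M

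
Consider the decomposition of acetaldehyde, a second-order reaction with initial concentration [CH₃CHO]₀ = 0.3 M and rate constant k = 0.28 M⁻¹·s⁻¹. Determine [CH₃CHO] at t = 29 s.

0.08731 M

Step 1: For a second-order reaction: 1/[CH₃CHO] = 1/[CH₃CHO]₀ + kt
Step 2: 1/[CH₃CHO] = 1/0.3 + 0.28 × 29
Step 3: 1/[CH₃CHO] = 3.333 + 8.12 = 11.45
Step 4: [CH₃CHO] = 1/11.45 = 0.08731 M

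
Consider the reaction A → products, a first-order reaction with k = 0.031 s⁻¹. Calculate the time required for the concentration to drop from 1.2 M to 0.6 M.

22.36 s

Step 1: For first-order: t = ln([A]₀/[A])/k
Step 2: t = ln(1.2/0.6)/0.031
Step 3: t = ln(2)/0.031
Step 4: t = 0.6931/0.031 = 22.36 s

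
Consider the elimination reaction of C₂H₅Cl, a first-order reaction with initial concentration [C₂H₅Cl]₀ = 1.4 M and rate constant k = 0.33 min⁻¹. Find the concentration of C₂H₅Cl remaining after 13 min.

0.01919 M

Step 1: For a first-order reaction: [C₂H₅Cl] = [C₂H₅Cl]₀ × e^(-kt)
Step 2: [C₂H₅Cl] = 1.4 × e^(-0.33 × 13)
Step 3: [C₂H₅Cl] = 1.4 × e^(-4.29)
Step 4: [C₂H₅Cl] = 1.4 × 0.0137049 = 0.01919 M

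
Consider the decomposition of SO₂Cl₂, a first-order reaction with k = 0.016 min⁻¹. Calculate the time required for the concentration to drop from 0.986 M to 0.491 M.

43.58 min

Step 1: For first-order: t = ln([SO₂Cl₂]₀/[SO₂Cl₂])/k
Step 2: t = ln(0.986/0.491)/0.016
Step 3: t = ln(2.008)/0.016
Step 4: t = 0.6972/0.016 = 43.58 min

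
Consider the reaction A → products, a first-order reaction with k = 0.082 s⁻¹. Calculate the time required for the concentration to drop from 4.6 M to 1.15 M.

16.91 s

Step 1: For first-order: t = ln([A]₀/[A])/k
Step 2: t = ln(4.6/1.15)/0.082
Step 3: t = ln(4)/0.082
Step 4: t = 1.386/0.082 = 16.91 s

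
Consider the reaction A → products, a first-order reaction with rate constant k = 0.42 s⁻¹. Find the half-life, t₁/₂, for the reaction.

1.65 s

Step 1: For a first-order reaction, t₁/₂ = ln(2)/k
Step 2: t₁/₂ = ln(2)/0.42
Step 3: t₁/₂ = 0.6931/0.42 = 1.65 s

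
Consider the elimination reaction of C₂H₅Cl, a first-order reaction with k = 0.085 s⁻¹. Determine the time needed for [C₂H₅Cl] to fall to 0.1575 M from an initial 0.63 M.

16.31 s

Step 1: For first-order: t = ln([C₂H₅Cl]₀/[C₂H₅Cl])/k
Step 2: t = ln(0.63/0.1575)/0.085
Step 3: t = ln(4)/0.085
Step 4: t = 1.386/0.085 = 16.31 s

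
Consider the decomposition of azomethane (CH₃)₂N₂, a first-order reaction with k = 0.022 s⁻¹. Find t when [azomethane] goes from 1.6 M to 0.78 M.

32.66 s

Step 1: For first-order: t = ln([azomethane]₀/[azomethane])/k
Step 2: t = ln(1.6/0.78)/0.022
Step 3: t = ln(2.051)/0.022
Step 4: t = 0.7185/0.022 = 32.66 s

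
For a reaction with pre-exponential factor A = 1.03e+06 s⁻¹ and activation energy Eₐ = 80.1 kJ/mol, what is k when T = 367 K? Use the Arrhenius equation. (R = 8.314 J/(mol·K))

4.09e-06 s⁻¹

Step 1: Use the Arrhenius equation: k = A × exp(-Eₐ/RT)
Step 2: Convert Eₐ to J/mol: 80.1 kJ/mol = 80100 J/mol
Step 3: Calculate the exponent: -Eₐ/(RT) = -80100/(8.314 × 367) = -26.25164
Step 4: k = 1.03e+06 × exp(-26.25164)
Step 5: k = 1.03e+06 × 3.97244e-12 = 4.0916e-06 s⁻¹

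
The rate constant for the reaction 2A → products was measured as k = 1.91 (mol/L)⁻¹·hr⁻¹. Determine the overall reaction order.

second order (2)

Step 1: The units of k for an nth-order reaction are (concentration)^(1-n)·(time)⁻¹.
Step 2: Here k has units (mol/L)⁻¹·hr⁻¹, so the concentration exponent is -1.
Step 3: 1 - n = -1 ⇒ n = 2. The reaction is second order.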